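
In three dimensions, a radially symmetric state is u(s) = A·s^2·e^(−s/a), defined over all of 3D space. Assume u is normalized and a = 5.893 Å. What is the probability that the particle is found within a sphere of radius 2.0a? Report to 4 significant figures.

P ≈ 0.1107

With dV = 4πs²ds, the probability is ∫|u|² dV over s ≤ 2.0a.
A² is fixed by ∫₀^∞ 4πs²|u|² ds = 1, i.e. A² = (45·π·a^7/2)^(−1).
In terms of t = s/a (A², 4π and the length scale all cancel between numerator and denominator), P = [∫_{0}^{2.0} t^6·e^(-2·t) dt] / [∫_{0}^{∞} t^6·e^(-2·t) dt].
Using ∫ t^6·e^(-2·t) dt = -(4·t^6 + 12·t^5 + 30·t^4 + 60·t^3 + 90·t^2 + 90·t + 45)·e^(-2·t)/8, the numerator is 45/8 - 2185·e^(-4)/8 and the denominator is 45/8.
This evaluates to P = 0.11067.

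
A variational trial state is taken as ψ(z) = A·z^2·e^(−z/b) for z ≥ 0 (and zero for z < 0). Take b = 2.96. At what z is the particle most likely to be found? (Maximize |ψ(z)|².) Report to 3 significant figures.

z ≈ 5.92

The maximum of |ψ(z)|² occurs where its derivative vanishes.
Solving yields z = 2·b.
With b = 2.96, the most probable position is 5.920.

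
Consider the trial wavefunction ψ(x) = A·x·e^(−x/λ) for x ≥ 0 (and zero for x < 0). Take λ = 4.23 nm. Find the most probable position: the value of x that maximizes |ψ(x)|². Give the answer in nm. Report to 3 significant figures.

The maximum of |ψ(x)|² occurs where its derivative vanishes.
This gives x = λ.
With λ = 4.23, the most probable position is 4.230 nm.

x ≈ 4.23 nm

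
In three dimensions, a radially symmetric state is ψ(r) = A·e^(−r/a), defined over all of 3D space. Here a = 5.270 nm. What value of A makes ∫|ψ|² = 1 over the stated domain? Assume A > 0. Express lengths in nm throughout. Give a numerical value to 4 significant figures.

A ≈ 0.04663 nm^(-3/2)

Normalization requires ∫|ψ|² 4πr² dr = 1, integrated from 0 to ∞.
In 3D with spherical symmetry the volume element is 4πr² dr.
∫|ψ|² 4πr² dr = A²·(π·a^3).
Hence A² = 1/[π·a^3].
Substituting a = 5.270 gives A² = 0.0021748, so A = 0.046635.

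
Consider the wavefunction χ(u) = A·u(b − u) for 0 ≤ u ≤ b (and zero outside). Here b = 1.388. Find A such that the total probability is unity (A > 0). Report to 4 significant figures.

Normalization requires ∫|χ|² du = 1, integrated from 0 to b.
Expanding the polynomial and integrating term by term, with χ = A·u(b − u), the integral evaluates to A²·[b^5/30].
Hence A² = 1/[b^5/30].
Plugging in b = 1.388 yields A = 2.4132.

A ≈ 2.413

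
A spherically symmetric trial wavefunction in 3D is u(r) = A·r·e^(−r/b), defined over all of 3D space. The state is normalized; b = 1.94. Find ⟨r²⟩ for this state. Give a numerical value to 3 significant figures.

By definition ⟨r²⟩ = ∫ r^2 |u(r)|² 4πr² dr.
With ∫₀^∞ r^6 e^(−αr) dr = 6!/α^7, since the A² factors cancel between numerator and denominator, ⟨r²⟩ = 15·b^2/2.
With b = 1.94, ⟨r^2⟩ = 28.23.

⟨r^2⟩ ≈ 28.2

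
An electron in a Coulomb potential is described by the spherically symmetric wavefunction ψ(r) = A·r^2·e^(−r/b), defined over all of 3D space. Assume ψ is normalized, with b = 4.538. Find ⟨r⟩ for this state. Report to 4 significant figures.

By definition ⟨r⟩ = ∫ r |ψ(r)|² 4πr² dr.
Evaluating both integrals, ⟨r⟩ = 7·b/2.
With b = 4.538, ⟨r⟩ = 15.883.

⟨r⟩ ≈ 15.88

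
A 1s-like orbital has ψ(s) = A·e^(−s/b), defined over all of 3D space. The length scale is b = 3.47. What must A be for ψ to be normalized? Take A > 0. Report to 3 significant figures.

A ≈ 0.0873

The normalization condition is ∫|ψ|² 4πs² ds = 1 from 0 to ∞.
Carrying out the integral gives A² · π·b^3.
So A² = (π·b^3)^(−1).
Plugging in b = 3.47 yields A = 0.08728.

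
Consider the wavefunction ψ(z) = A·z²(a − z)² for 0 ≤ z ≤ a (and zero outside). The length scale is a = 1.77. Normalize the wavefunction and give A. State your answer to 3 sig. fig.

A ≈ 1.92

The normalization condition is ∫|ψ|² dz = 1 from 0 to a.
With ψ = A·z²(a − z)², the integral evaluates to A²·[a^9/630].
Setting this equal to 1 gives A² = 1/(a^9/630).
With a = 1.77: A² = 3.695 and A = 1.922.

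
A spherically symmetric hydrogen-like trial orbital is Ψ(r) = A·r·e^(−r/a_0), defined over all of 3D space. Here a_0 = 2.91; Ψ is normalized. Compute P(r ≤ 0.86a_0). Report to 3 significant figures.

P ≈ 0.0309

With dV = 4πr²dr, the probability is ∫|Ψ|² dV over r ≤ 0.86a_0.
The full normalization integral is A²·[3·π·a_0^5] = 1, fixing A².
Let u = r/a_0; then A², 4π and the length scale all cancel, so P = ∫_{0}^{0.86} u^4·e^(-2·u) du ÷ ∫_{0}^{∞} u^4·e^(-2·u) du.
An antiderivative of u^4·e^(-2·u) is -(u^4/2 + u^3 + 3·u^2/2 + 3·u/2 + 3/4)·e^(-2·u); evaluating from 0 to 0.86 gives ≈ 0.023178, while the full integral is 3/4.
Taking the ratio yields P = 0.03090.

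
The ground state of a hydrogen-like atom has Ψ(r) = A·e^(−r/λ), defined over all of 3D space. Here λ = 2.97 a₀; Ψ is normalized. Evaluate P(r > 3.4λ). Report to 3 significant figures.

P ≈ 0.0344

P = ∫ |Ψ|² 4πr² dr over r > 3.4λ.
A² is fixed by ∫₀^∞ 4πr²|Ψ|² dr = 1, i.e. A² = (π·λ^3)^(−1).
In terms of u = r/λ (A², 4π and the length scale all cancel between numerator and denominator), P = [∫_{3.4}^{∞} u^2·e^(-2·u) du] / [∫_{0}^{∞} u^2·e^(-2·u) du].
Using ∫ u^2·e^(-2·u) du = -(2·u^2 + 2·u + 1)·e^(-2·u)/4, the numerator is 773·e^(-34/5)/100 and the denominator is 1/4.
The region integral divided by the full integral gives P = 0.03444.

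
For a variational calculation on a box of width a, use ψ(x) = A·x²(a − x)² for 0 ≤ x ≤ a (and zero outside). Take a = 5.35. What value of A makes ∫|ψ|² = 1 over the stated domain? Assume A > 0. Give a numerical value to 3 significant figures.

A ≈ 0.0132

We need A² ∫|f|² dx = 1, taking the integral from 0 to a.
Carrying out the integral gives A² · a^9/630.
So A² = (a^9/630)^(−1).
Plugging in a = 5.35 yields A = 0.01325.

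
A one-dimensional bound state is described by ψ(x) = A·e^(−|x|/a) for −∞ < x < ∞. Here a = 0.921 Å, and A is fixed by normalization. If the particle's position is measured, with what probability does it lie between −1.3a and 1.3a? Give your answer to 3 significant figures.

P = ∫_{−1.3a}^{1.3a} |ψ(x)|² dx.
With A² fixed by ∫|ψ|² = 1, i.e. A² = (a)^(−1), substitute and integrate.
By symmetry take twice the x ≥ 0 contribution in numerator and denominator; the 2's cancel. Substituting u = x/a, A² and the length scale cancel in the ratio: P = ∫_{0}^{1.3} e^(-2·u) du / ∫_{0}^{∞} e^(-2·u) du.
With ∫ e^(-2·u) du = -e^(-2·u)/2 + C, the region integral is 1/2 - e^(-13/5)/2 and the full one is 1/2.
Evaluating gives P = 0.9257.

P ≈ 0.926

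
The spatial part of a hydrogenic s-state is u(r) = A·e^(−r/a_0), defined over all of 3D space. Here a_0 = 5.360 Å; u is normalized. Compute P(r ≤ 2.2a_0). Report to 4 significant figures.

With dV = 4πr²dr, the probability is ∫|u|² dV over r ≤ 2.2a_0.
A² is fixed by ∫₀^∞ 4πr²|u|² dr = 1, i.e. A² = (π·a_0^3)^(−1).
Let t = r/a_0; then A², 4π and the length scale all cancel, so P = ∫_{0}^{2.2} t^2·e^(-2·t) dt ÷ ∫_{0}^{∞} t^2·e^(-2·t) dt.
An antiderivative of t^2·e^(-2·t) is -(2·t^2 + 2·t + 1)·e^(-2·t)/4; evaluating from 0 to 2.2 gives 1/4 - 377·e^(-22/5)/100, while the full integral is 1/4.
This evaluates to P = 0.81486.

P ≈ 0.8149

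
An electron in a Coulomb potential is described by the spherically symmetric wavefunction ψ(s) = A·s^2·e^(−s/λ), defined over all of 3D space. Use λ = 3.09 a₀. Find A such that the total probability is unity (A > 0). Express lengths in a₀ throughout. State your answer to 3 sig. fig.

Require ∫ |ψ|² 4πs² ds = 1 over the whole domain.
Carrying out the integral gives A² · 45·π·λ^7/2.
So A² = (45·π·λ^7/2)^(−1).
With λ = 3.09: A² = 0.000005260 and A = 0.002293.

A ≈ 0.00229 a₀^(-7/2)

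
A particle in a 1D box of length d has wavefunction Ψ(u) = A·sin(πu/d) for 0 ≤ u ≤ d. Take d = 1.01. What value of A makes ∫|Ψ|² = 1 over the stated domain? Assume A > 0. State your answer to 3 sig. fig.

A ≈ 1.41

Normalization requires ∫|Ψ|² du = 1, integrated from 0 to d.
With Ψ = A·sin(πu/d), the integral evaluates to A²·[d/2].
Hence A² = 1/[d/2].
Substituting d = 1.01 gives A² = 1.980, so A = 1.407.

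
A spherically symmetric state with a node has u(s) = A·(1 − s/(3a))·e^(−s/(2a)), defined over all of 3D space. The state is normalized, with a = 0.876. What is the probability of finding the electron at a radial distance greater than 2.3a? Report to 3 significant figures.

Integrate the radial probability density 4πs²|u|² over s > 2.3a.
A² is fixed by ∫₀^∞ 4πs²|u|² ds = 1, i.e. A² = (8·π·a^3/3)^(−1).
In terms of t = s/a (A², 4π and the length scale all cancel between numerator and denominator), P = [∫_{2.3}^{∞} t^2·(1 - t/3)^2·e^(-t) dt] / [∫_{0}^{∞} t^2·(1 - t/3)^2·e^(-t) dt].
An antiderivative of t^2·(1 - t/3)^2·e^(-t) is (-t^4 + 2·t^3 - 3·t^2 - 6·t - 6)·e^(-t)/9; evaluating from 2.3 to ∞ gives ≈ 0.43802, while the full integral is 2/3.
This evaluates to P = 0.6570.

P ≈ 0.657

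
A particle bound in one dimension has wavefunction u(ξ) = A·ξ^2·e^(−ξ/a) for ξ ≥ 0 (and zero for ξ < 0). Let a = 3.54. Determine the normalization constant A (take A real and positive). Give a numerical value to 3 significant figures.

Normalization requires ∫|u|² dξ = 1, integrated from 0 to ∞.
With u = A·ξ^2·e^(−ξ/a), the integral evaluates to A²·[3·a^5/4].
Substituting a = 3.54 gives A² = 0.002398, so A = 0.04897.

A ≈ 0.0490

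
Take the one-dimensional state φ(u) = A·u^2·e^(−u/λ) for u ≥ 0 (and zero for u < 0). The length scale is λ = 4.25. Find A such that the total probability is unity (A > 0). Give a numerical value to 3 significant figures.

A ≈ 0.0310

We need A² ∫|f|² du = 1, taking the integral from 0 to ∞.
Using ∫₀^∞ uⁿ e^(−αu) du = n!/αⁿ⁺¹, ∫|φ|² du = A²·(3·λ^5/4).
Hence A² = 1/[3·λ^5/4].
Substituting λ = 4.25 gives A² = 0.0009616, so A = 0.03101.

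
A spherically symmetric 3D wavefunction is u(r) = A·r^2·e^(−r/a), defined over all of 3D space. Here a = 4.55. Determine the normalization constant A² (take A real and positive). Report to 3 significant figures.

A^2 ≈ 3.50E-7

The normalization condition is ∫|u|² 4πr² dr = 1 from 0 to ∞.
In 3D with spherical symmetry the volume element is 4πr² dr.
With u = A·r^2·e^(−r/a), the integral evaluates to A²·[45·π·a^7/2].
So A² = (45·π·a^7/2)^(−1).
Plugging in a = 4.55 yields A = 0.0005920.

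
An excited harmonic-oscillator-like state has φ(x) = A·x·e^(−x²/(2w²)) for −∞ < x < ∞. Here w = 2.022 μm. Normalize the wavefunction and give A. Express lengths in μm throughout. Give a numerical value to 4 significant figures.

A ≈ 0.3695 μm^(-3/2)

We need A² ∫|f|² dx = 1, taking the integral from −∞ to ∞.
With ∫_{−∞}^{∞} x^(2m) e^(−αx²) dx = (2m−1)!!·√π / (2^m α^(m+1/2)), ∫|φ|² dx = A²·(√(π)·w^3/2).
Hence A² = 1/[√(π)·w^3/2].
Plugging in w = 2.022 yields A = 0.36945.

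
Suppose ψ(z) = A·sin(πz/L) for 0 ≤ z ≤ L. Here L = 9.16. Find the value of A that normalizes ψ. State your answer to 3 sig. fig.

The normalization condition is ∫|ψ|² dz = 1 from 0 to L.
With ∫₀^L sin²(nπz/L) dz = L/2, the integral (without the A² prefactor) comes out to L/2.
So A² = (L/2)^(−1).
Plugging in L = 9.16 yields A = 0.4673.

A ≈ 0.467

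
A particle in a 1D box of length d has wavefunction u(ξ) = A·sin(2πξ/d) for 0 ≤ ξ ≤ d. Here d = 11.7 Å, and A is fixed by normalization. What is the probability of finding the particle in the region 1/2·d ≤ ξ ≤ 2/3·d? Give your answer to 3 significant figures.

P ≈ 0.0978

The probability is P = ∫ |u|² dξ over [1/2·d, 2/3·d].
Since A² = 1/(d/2), this is the region integral divided by the full normalization integral.
In terms of t = ξ/d (A² and the length scale cancel between numerator and denominator), P = [∫_{1/2}^{2/3} sin(2·π·t)^2 dt] / [∫_{0}^{1} sin(2·π·t)^2 dt].
Using ∫ sin(2·π·t)^2 dt = t/2 - sin(4·π·t)/(8·π), the numerator is -√(3)/(16·π) + 1/12 and the denominator is 1/2.
The result is P = (-√(3)/8 + π/6)/π.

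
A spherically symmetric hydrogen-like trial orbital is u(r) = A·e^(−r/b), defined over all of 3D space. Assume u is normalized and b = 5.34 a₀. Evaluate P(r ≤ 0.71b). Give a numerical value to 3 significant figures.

P = ∫ |u|² 4πr² dr over r ≤ 0.71b.
The full normalization integral is A²·[π·b^3] = 1, fixing A².
In terms of t = r/b (A², 4π and the length scale all cancel between numerator and denominator), P = [∫_{0}^{0.71} t^2·e^(-2·t) dt] / [∫_{0}^{∞} t^2·e^(-2·t) dt].
Using ∫ t^2·e^(-2·t) dt = -(2·t^2 + 2·t + 1)·e^(-2·t)/4, the numerator is ≈ 0.042839 and the denominator is 1/4.
The region integral divided by the full integral gives P = 0.1714.

P ≈ 0.171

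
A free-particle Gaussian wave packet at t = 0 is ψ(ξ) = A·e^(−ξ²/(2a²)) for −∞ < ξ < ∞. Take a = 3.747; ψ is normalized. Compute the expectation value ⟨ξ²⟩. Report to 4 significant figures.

⟨ξ^2⟩ ≈ 7.020

⟨ξ²⟩ = ∫ ξ^2 |ψ|² dξ over the full domain.
Differentiating ∫e^(−αξ²) dξ = √(π/α) under α to get the higher moments, the ratio of the moment integral to the normalization integral gives ⟨ξ²⟩ = a^2/2.
With a = 3.747, ⟨ξ^2⟩ = 7.0200.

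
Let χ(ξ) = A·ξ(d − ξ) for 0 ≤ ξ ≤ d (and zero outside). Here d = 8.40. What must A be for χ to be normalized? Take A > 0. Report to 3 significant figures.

A ≈ 0.0268

The normalization condition is ∫|χ|² dξ = 1 from 0 to d.
Expanding the polynomial and integrating term by term, with χ = A·ξ(d − ξ), the integral evaluates to A²·[d^5/30].
Setting this equal to 1 gives A² = 1/(d^5/30).
With d = 8.40: A² = 0.0007173 and A = 0.02678.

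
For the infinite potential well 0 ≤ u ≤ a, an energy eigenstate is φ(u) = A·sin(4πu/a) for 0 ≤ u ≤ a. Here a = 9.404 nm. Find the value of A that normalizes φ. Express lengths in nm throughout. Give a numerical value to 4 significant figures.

The normalization condition is ∫|φ|² du = 1 from 0 to a.
With ∫₀^a sin²(nπu/a) du = a/2, the integral (without the A² prefactor) comes out to a/2.
Substituting a = 9.404 gives A² = 0.21268, so A = 0.46117.

A ≈ 0.4612 nm^(-1/2)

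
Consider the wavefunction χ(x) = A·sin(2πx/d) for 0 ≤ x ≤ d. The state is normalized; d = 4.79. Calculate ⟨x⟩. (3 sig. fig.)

By definition ⟨x⟩ = ∫ x |χ(x)|² dx.
With ∫₀^d sin²(nπx/d) dx = d/2, the ratio of the moment integral to the normalization integral gives ⟨x⟩ = d/2.
With d = 4.79, ⟨x⟩ = 2.395.

⟨x⟩ ≈ 2.40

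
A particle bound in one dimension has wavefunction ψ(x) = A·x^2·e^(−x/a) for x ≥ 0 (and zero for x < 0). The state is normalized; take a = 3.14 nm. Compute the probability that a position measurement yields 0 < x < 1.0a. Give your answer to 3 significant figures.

P ≈ 0.0527

|ψ|² is the probability density, so P = ∫_{0}^{1.0a} |ψ|² dx.
Since A² = 1/(3·a^5/4), this is the region integral divided by the full normalization integral.
Let u = x/a; then A² and the length scale cancel, so P = ∫_{0}^{1.0} u^4·e^(-2·u) du ÷ ∫_{0}^{∞} u^4·e^(-2·u) du.
With ∫ u^4·e^(-2·u) du = -(u^4/2 + u^3 + 3·u^2/2 + 3·u/2 + 3/4)·e^(-2·u) + C, the region integral is 3/4 - 21·e^(-2)/4 and the full one is 3/4.
This works out to P = 0.05265.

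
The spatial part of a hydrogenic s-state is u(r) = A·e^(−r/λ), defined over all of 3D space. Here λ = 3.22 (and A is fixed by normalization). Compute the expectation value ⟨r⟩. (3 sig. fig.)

⟨r⟩ = ∫ r |u|² 4πr² dr over the full domain.
Evaluating both integrals, ⟨r⟩ = 3·λ/2.
Putting λ = 3.22 gives 4.830.

⟨r⟩ ≈ 4.83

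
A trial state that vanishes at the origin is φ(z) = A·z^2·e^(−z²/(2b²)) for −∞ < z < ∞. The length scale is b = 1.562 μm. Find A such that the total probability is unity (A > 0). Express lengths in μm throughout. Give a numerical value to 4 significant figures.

A ≈ 0.2844 μm^(-5/2)

We need A² ∫|f|² dz = 1, taking the integral from −∞ to ∞.
Carrying out the integral gives A² · 3·√(π)·b^5/4.
Setting this equal to 1 gives A² = 1/(3·√(π)·b^5/4).
With b = 1.562: A² = 0.080902 and A = 0.28443.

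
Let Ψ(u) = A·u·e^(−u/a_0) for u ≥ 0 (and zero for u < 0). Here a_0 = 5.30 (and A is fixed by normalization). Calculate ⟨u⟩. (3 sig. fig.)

⟨u⟩ = ∫ u |Ψ|² du over the full domain.
Using ∫₀^∞ uⁿ e^(−αu) du = n!/αⁿ⁺¹, the ratio of the moment integral to the normalization integral gives ⟨u⟩ = 3·a_0/2.
With a_0 = 5.30, ⟨u⟩ = 7.950.

⟨u⟩ ≈ 7.95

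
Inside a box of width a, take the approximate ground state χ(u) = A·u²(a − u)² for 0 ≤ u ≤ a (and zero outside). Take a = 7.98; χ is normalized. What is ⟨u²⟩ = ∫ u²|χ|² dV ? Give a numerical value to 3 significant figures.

⟨u^2⟩ ≈ 17.4

The expectation value is the |χ|²-weighted average of u^2: ∫ u^2|χ|² du.
Expanding the polynomial and integrating term by term, since the A² factors cancel between numerator and denominator, ⟨u²⟩ = 3·a^2/11.
With a = 7.98, ⟨u^2⟩ = 17.37.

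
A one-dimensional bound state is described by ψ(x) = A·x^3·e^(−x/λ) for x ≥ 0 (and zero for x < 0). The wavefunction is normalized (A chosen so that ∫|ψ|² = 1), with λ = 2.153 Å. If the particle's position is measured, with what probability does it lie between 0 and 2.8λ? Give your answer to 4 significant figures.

P ≈ 0.3297

P = ∫_{0}^{2.8λ} |ψ(x)|² dx.
Since A² = 1/(45·λ^7/8), this is the region integral divided by the full normalization integral.
Let u = x/λ; then A² and the length scale cancel, so P = ∫_{0}^{2.8} u^6·e^(-2·u) du ÷ ∫_{0}^{∞} u^6·e^(-2·u) du.
With ∫ u^6·e^(-2·u) du = -(4·u^6 + 12·u^5 + 30·u^4 + 60·u^3 + 90·u^2 + 90·u + 45)·e^(-2·u)/8 + C, the region integral is ≈ 1.85480 and the full one is 45/8.
The result is P = 0.32974.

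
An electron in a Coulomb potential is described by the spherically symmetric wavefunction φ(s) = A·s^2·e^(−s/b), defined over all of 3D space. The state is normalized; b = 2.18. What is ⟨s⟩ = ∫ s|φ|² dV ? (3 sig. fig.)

⟨s⟩ = ∫ s |φ|² 4πs² ds over the full domain.
Since the A² factors cancel between numerator and denominator, ⟨s⟩ = 7·b/2.
Putting b = 2.18 gives 7.630.

⟨s⟩ ≈ 7.63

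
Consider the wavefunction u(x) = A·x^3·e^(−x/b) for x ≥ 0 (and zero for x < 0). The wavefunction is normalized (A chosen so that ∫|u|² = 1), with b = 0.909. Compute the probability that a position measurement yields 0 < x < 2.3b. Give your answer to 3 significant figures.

|u|² is the probability density, so P = ∫_{0}^{2.3b} |u|² dx.
With A² fixed by ∫|u|² = 1, i.e. A² = (45·b^7/8)^(−1), substitute and integrate.
Substituting t = x/b, A² and the length scale cancel in the ratio: P = ∫_{0}^{2.3} t^6·e^(-2·t) dt / ∫_{0}^{∞} t^6·e^(-2·t) dt.
Using ∫ t^6·e^(-2·t) dt = -(4·t^6 + 12·t^5 + 30·t^4 + 60·t^3 + 90·t^2 + 90·t + 45)·e^(-2·t)/8, the numerator is ≈ 1.0236 and the denominator is 45/8.
Taking the ratio, P = 0.1820.

P ≈ 0.182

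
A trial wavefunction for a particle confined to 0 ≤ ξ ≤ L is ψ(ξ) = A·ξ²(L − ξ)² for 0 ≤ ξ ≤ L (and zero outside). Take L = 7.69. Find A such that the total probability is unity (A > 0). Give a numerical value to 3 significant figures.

A ≈ 0.00259

Normalization requires ∫|ψ|² dξ = 1, integrated from 0 to L.
With ψ = A·ξ²(L − ξ)², the integral evaluates to A²·[L^9/630].
Substituting L = 7.69 gives A² = 0.000006699, so A = 0.002588.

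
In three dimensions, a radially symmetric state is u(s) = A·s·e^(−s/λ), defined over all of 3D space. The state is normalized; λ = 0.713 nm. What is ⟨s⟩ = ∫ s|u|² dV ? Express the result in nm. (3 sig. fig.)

⟨s⟩ = ∫ s |u|² 4πs² ds over the full domain.
Using ∫₀^∞ sⁿ e^(−αs) ds = n!/αⁿ⁺¹, evaluating both integrals, ⟨s⟩ = 5·λ/2.
With λ = 0.713, ⟨s⟩ = 1.783.

⟨s⟩ ≈ 1.78 nm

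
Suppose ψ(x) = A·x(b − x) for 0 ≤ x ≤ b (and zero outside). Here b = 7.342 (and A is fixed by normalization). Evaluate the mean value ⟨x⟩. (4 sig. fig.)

⟨x⟩ = ∫ x |ψ|² dx over the full domain.
Expanding the polynomial and integrating term by term, evaluating both integrals, ⟨x⟩ = b/2.
Putting b = 7.342 gives 3.6710.

⟨x⟩ ≈ 3.671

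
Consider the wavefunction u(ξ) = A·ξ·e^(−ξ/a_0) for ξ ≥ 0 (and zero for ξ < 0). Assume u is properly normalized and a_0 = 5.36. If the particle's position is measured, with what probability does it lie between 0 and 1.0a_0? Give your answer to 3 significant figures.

P = ∫_{0}^{1.0a_0} |u(ξ)|² dξ.
Since A² = 1/(a_0^3/4), this is the region integral divided by the full normalization integral.
In terms of t = ξ/a_0 (A² and the length scale cancel between numerator and denominator), P = [∫_{0}^{1.0} t^2·e^(-2·t) dt] / [∫_{0}^{∞} t^2·e^(-2·t) dt].
With ∫ t^2·e^(-2·t) dt = -(2·t^2 + 2·t + 1)·e^(-2·t)/4 + C, the region integral is 1/4 - 5·e^(-2)/4 and the full one is 1/4.
This works out to P = 0.3233.

P ≈ 0.323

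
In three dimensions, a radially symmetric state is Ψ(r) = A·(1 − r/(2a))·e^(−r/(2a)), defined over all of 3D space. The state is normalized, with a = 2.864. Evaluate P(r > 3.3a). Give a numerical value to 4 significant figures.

P ≈ 0.9062

Integrate the radial probability density 4πr²|Ψ|² over r > 3.3a.
A² is fixed by ∫₀^∞ 4πr²|Ψ|² dr = 1, i.e. A² = (8·π·a^3)^(−1).
Substituting u = r/a, A², 4π and the length scale all cancel in the ratio: P = ∫_{3.3}^{∞} u^2·(1 - u/2)^2·e^(-u) du / ∫_{0}^{∞} u^2·(1 - u/2)^2·e^(-u) du.
With ∫ u^2·(1 - u/2)^2·e^(-u) du = -(u^4/4 + u^2 + 2·u + 2)·e^(-u) + C, the region integral is ≈ 1.81237 and the full one is 2.
The region integral divided by the full integral gives P = 0.90618.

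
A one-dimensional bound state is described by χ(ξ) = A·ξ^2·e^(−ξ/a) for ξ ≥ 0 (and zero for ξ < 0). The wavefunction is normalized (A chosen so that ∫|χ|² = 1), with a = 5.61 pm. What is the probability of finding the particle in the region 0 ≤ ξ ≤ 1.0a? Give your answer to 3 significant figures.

P = ∫_{0}^{1.0a} |χ(ξ)|² dξ.
Since A² = 1/(3·a^5/4), this is the region integral divided by the full normalization integral.
Let u = ξ/a; then A² and the length scale cancel, so P = ∫_{0}^{1.0} u^4·e^(-2·u) du ÷ ∫_{0}^{∞} u^4·e^(-2·u) du.
Using ∫ u^4·e^(-2·u) du = -(u^4/2 + u^3 + 3·u^2/2 + 3·u/2 + 3/4)·e^(-2·u), the numerator is 3/4 - 21·e^(-2)/4 and the denominator is 3/4.
This works out to P = 0.05265.

P ≈ 0.0527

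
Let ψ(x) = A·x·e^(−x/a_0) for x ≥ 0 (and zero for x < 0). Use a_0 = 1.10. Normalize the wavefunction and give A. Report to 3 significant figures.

The normalization condition is ∫|ψ|² dx = 1 from 0 to ∞.
With ∫₀^∞ x^2 e^(−αx) dx = 2!/α^3, carrying out the integral gives A² · a_0^3/4.
Plugging in a_0 = 1.10 yields A = 1.734.

A ≈ 1.73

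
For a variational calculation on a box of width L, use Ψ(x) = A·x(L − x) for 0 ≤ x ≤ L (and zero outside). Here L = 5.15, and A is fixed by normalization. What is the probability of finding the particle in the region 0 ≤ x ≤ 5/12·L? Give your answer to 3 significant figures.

P ≈ 0.347

P = ∫_{0}^{5/12·L} |Ψ(x)|² dx.
The normalization integral ∫|Ψ|²dx over the whole domain equals L^5/30·A², and A² cancels in the ratio.
In terms of u = x/L (A² and the length scale cancel between numerator and denominator), P = [∫_{0}^{5/12} u^2·(1 - u)^2 du] / [∫_{0}^{1} u^2·(1 - u)^2 du].
An antiderivative of u^2·(1 - u)^2 is u^3·(6·u^2 - 15·u + 10)/30; evaluating from 0 to 5/12 gives ≈ 0.011554, while the full integral is 1/30.
Taking the ratio, P = 0.3466.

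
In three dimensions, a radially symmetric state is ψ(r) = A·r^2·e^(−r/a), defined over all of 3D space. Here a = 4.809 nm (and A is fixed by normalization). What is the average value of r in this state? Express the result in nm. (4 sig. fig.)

The expectation value is the |ψ|²-weighted average of r: ∫ r|ψ|² 4πr² dr.
The ratio of the moment integral to the normalization integral gives ⟨r⟩ = 7·a/2.
With a = 4.809, ⟨r⟩ = 16.832.

⟨r⟩ ≈ 16.83 nm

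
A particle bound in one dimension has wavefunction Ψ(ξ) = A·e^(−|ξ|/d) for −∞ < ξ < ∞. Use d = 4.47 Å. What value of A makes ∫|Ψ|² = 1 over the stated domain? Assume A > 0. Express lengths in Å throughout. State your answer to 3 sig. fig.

The normalization condition is ∫|Ψ|² dξ = 1 from −∞ to ∞.
Carrying out the integral gives A² · d.
Setting this equal to 1 gives A² = 1/(d).
With d = 4.47: A² = 0.2237 and A = 0.4730.

A ≈ 0.473 Å^(-1/2)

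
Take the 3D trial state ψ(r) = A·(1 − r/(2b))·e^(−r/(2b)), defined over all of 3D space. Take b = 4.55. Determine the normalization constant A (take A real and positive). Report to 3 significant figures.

A ≈ 0.0206

The normalization condition is ∫|ψ|² 4πr² dr = 1 from 0 to ∞.
In 3D with spherical symmetry the volume element is 4πr² dr.
With ψ = A·(1 − r/(2b))·e^(−r/(2b)), the integral evaluates to A²·[8·π·b^3].
With b = 4.55: A² = 0.0004224 and A = 0.02055.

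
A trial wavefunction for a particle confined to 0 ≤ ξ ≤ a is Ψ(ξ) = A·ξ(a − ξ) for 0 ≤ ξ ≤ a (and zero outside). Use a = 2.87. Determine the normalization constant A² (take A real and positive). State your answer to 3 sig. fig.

The normalization condition is ∫|Ψ|² dξ = 1 from 0 to a.
Expanding the polynomial and integrating term by term, the integral (without the A² prefactor) comes out to a^5/30.
So A² = (a^5/30)^(−1).
Substituting a = 2.87 gives A² = 0.1541, so A = 0.3925.

A^2 ≈ 0.154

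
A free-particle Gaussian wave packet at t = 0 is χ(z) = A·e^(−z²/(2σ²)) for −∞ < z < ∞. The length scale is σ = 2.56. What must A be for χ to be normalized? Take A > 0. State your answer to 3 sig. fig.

Normalization requires ∫|χ|² dz = 1, integrated from −∞ to ∞.
Using the Gaussian integral ∫_{−∞}^{∞} e^(−αz²) dz = √(π/α), with χ = A·e^(−z²/(2σ²)), the integral evaluates to A²·[√(π)·σ].
Setting this equal to 1 gives A² = 1/(√(π)·σ).
With σ = 2.56: A² = 0.2204 and A = 0.4695.

A ≈ 0.469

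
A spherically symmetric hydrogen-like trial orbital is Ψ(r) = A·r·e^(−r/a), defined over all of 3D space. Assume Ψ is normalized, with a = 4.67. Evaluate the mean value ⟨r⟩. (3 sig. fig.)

By definition ⟨r⟩ = ∫ r |Ψ(r)|² 4πr² dr.
Recall ∫₀^∞ r^m e^(−r/β) dr = m!·β^(m+1), evaluating both integrals, ⟨r⟩ = 5·a/2.
With a = 4.67, ⟨r⟩ = 11.68.

⟨r⟩ ≈ 11.7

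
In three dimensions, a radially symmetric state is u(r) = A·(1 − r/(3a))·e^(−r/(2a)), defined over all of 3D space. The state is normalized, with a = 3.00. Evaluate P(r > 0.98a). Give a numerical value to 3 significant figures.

P = ∫ |u|² 4πr² dr over r > 0.98a.
A² is fixed by ∫₀^∞ 4πr²|u|² dr = 1, i.e. A² = (8·π·a^3/3)^(−1).
In terms of t = r/a (A², 4π and the length scale all cancel between numerator and denominator), P = [∫_{0.98}^{∞} t^2·(1 - t/3)^2·e^(-t) dt] / [∫_{0}^{∞} t^2·(1 - t/3)^2·e^(-t) dt].
With ∫ t^2·(1 - t/3)^2·e^(-t) dt = (-t^4 + 2·t^3 - 3·t^2 - 6·t - 6)·e^(-t)/9 + C, the region integral is ≈ 0.57553 and the full one is 2/3.
This evaluates to P = 0.8633.

P ≈ 0.863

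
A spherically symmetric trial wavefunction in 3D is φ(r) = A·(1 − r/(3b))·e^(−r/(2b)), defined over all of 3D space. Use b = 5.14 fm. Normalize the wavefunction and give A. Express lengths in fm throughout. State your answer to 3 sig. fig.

The normalization condition is ∫|φ|² 4πr² dr = 1 from 0 to ∞.
In 3D with spherical symmetry the volume element is 4πr² dr.
With ∫₀^∞ r^4 e^(−αr) dr = 4!/α^5, with φ = A·(1 − r/(3b))·e^(−r/(2b)), the integral evaluates to A²·[8·π·b^3/3].
Plugging in b = 5.14 yields A = 0.02965.

A ≈ 0.0296 fm^(-3/2)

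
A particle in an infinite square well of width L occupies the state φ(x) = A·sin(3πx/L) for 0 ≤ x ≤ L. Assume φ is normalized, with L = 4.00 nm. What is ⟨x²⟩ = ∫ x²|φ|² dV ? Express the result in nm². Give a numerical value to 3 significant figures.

⟨x^2⟩ ≈ 5.24 nm^2

By definition ⟨x²⟩ = ∫ x^2 |φ(x)|² dx.
Using sin²θ = (1 − cos 2θ)/2, since the A² factors cancel between numerator and denominator, ⟨x²⟩ = -L^2/(18·π^2) + L^2/3.
Putting L = 4.00 gives 5.243.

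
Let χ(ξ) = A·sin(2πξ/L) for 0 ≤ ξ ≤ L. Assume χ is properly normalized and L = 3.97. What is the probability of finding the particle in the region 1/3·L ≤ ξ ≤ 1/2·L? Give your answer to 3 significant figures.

P = ∫_{1/3·L}^{1/2·L} |χ(ξ)|² dξ.
Since A² = 1/(L/2), this is the region integral divided by the full normalization integral.
In terms of u = ξ/L (A² and the length scale cancel between numerator and denominator), P = [∫_{1/3}^{1/2} sin(2·π·u)^2 du] / [∫_{0}^{1} sin(2·π·u)^2 du].
With ∫ sin(2·π·u)^2 du = u/2 - sin(4·π·u)/(8·π) + C, the region integral is -√(3)/(16·π) + 1/12 and the full one is 1/2.
Evaluating gives P = (-√(3)/8 + π/6)/π.

P ≈ 0.0978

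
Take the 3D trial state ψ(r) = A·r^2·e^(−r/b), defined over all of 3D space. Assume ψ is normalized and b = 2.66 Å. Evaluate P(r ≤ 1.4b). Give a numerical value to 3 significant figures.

P ≈ 0.0244

Integrate the radial probability density 4πr²|ψ|² over r ≤ 1.4b.
A² is fixed by ∫₀^∞ 4πr²|ψ|² dr = 1, i.e. A² = (45·π·b^7/2)^(−1).
Substituting u = r/b, A², 4π and the length scale all cancel in the ratio: P = ∫_{0}^{1.4} u^6·e^(-2·u) du / ∫_{0}^{∞} u^6·e^(-2·u) du.
An antiderivative of u^6·e^(-2·u) is -(4·u^6 + 12·u^5 + 30·u^4 + 60·u^3 + 90·u^2 + 90·u + 45)·e^(-2·u)/8; evaluating from 0 to 1.4 gives ≈ 0.13731, while the full integral is 45/8.
Taking the ratio yields P = 0.02441.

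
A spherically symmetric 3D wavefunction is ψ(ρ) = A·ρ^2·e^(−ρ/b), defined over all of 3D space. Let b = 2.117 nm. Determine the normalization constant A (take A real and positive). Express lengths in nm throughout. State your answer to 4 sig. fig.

A ≈ 0.008616 nm^(-7/2)

Normalization requires ∫|ψ|² 4πρ² dρ = 1, integrated from 0 to ∞.
In 3D with spherical symmetry the volume element is 4πρ² dρ.
Carrying out the integral gives A² · 45·π·b^7/2.
Plugging in b = 2.117 yields A = 0.0086161.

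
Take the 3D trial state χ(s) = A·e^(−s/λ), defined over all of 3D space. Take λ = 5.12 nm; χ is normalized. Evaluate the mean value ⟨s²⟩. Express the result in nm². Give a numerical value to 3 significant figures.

By definition ⟨s²⟩ = ∫ s^2 |χ(s)|² 4πs² ds.
With ∫₀^∞ s^4 e^(−αs) ds = 4!/α^5, evaluating both integrals, ⟨s²⟩ = 3·λ^2.
Putting λ = 5.12 gives 78.64.

⟨s^2⟩ ≈ 78.6 nm^2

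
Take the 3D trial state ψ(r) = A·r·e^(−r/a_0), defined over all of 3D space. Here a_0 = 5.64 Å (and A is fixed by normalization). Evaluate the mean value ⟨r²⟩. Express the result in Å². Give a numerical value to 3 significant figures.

The expectation value is the |ψ|²-weighted average of r^2: ∫ r^2|ψ|² 4πr² dr.
With ∫₀^∞ r^6 e^(−αr) dr = 6!/α^7, the ratio of the moment integral to the normalization integral gives ⟨r²⟩ = 15·a_0^2/2.
Putting a_0 = 5.64 gives 238.6.

⟨r^2⟩ ≈ 239 Å^2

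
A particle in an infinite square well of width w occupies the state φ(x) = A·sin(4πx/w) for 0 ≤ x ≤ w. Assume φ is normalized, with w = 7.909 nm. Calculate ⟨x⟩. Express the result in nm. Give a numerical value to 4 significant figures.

⟨x⟩ = ∫ x |φ|² dx over the full domain.
With ∫₀^w sin²(nπx/w) dx = w/2, since the A² factors cancel between numerator and denominator, ⟨x⟩ = w/2.
Putting w = 7.909 gives 3.9545.

⟨x⟩ ≈ 3.955 nm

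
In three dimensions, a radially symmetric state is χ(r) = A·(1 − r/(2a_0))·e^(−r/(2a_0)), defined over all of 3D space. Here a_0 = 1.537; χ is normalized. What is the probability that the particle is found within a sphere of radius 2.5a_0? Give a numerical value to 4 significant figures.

P ≈ 0.05538

P = ∫ |χ|² 4πr² dr over r ≤ 2.5a_0.
The full normalization integral is A²·[8·π·a_0^3] = 1, fixing A².
Let u = r/a_0; then A², 4π and the length scale all cancel, so P = ∫_{0}^{2.5} u^2·(1 - u/2)^2·e^(-u) du ÷ ∫_{0}^{∞} u^2·(1 - u/2)^2·e^(-u) du.
An antiderivative of u^2·(1 - u/2)^2·e^(-u) is -(u^4/4 + u^2 + 2·u + 2)·e^(-u); evaluating from 0 to 2.5 gives 2 - 1473·e^(-5/2)/64, while the full integral is 2.
The region integral divided by the full integral gives P = 0.055381.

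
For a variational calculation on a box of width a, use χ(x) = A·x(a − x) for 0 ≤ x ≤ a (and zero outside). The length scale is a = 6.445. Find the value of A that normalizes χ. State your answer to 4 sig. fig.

A ≈ 0.05194

Require ∫ |χ|² dx = 1 over the whole domain.
Expanding the polynomial and integrating term by term, the integral (without the A² prefactor) comes out to a^5/30.
Hence A² = 1/[a^5/30].
Substituting a = 6.445 gives A² = 0.0026978, so A = 0.051940.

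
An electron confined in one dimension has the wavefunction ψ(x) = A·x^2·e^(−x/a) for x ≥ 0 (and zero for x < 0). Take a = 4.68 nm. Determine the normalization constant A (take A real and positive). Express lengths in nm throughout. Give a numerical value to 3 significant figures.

Require ∫ |ψ|² dx = 1 over the whole domain.
∫|ψ|² dx = A²·(3·a^5/4).
Hence A² = 1/[3·a^5/4].
Plugging in a = 4.68 yields A = 0.02437.

A ≈ 0.0244 nm^(-5/2)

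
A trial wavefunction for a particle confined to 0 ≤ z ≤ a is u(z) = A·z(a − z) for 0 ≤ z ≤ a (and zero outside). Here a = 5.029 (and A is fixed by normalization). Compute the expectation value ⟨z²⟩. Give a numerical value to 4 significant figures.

The expectation value is the |u|²-weighted average of z^2: ∫ z^2|u|² dz.
Expanding the polynomial and integrating term by term, the ratio of the moment integral to the normalization integral gives ⟨z²⟩ = 2·a^2/7.
Putting a = 5.029 gives 7.2260.

⟨z^2⟩ ≈ 7.226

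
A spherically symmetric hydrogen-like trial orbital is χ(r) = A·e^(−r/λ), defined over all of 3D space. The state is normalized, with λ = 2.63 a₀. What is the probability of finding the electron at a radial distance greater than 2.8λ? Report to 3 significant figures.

P ≈ 0.0824

With dV = 4πr²dr, the probability is ∫|χ|² dV over r > 2.8λ.
The full normalization integral is A²·[π·λ^3] = 1, fixing A².
Let u = r/λ; then A², 4π and the length scale all cancel, so P = ∫_{2.8}^{∞} u^2·e^(-2·u) du ÷ ∫_{0}^{∞} u^2·e^(-2·u) du.
With ∫ u^2·e^(-2·u) du = -(2·u^2 + 2·u + 1)·e^(-2·u)/4 + C, the region integral is 557·e^(-28/5)/100 and the full one is 1/4.
The region integral divided by the full integral gives P = 0.08239.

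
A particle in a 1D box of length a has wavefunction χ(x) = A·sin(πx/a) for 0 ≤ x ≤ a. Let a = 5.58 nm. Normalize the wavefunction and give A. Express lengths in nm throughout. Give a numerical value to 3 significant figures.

The normalization condition is ∫|χ|² dx = 1 from 0 to a.
Using sin²θ = (1 − cos 2θ)/2, ∫|χ|² dx = A²·(a/2).
Hence A² = 1/[a/2].
Substituting a = 5.58 gives A² = 0.3584, so A = 0.5987.

A ≈ 0.599 nm^(-1/2)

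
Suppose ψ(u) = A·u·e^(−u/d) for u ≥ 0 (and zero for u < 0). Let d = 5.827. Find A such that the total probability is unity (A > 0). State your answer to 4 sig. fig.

Normalization requires ∫|ψ|² du = 1, integrated from 0 to ∞.
∫|ψ|² du = A²·(d^3/4).
Setting this equal to 1 gives A² = 1/(d^3/4).
Substituting d = 5.827 gives A² = 0.020217, so A = 0.14219.

A ≈ 0.1422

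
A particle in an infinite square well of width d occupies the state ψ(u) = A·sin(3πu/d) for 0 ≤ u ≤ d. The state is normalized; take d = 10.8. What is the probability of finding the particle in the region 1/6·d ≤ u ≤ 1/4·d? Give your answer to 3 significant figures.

P = ∫_{1/6·d}^{1/4·d} |ψ(u)|² du.
Since A² = 1/(d/2), this is the region integral divided by the full normalization integral.
Let t = u/d; then A² and the length scale cancel, so P = ∫_{1/6}^{1/4} sin(3·π·t)^2 dt ÷ ∫_{0}^{1} sin(3·π·t)^2 dt.
Using ∫ sin(3·π·t)^2 dt = t/2 - sin(6·π·t)/(12·π), the numerator is 1/(12·π) + 1/24 and the denominator is 1/2.
Evaluating gives P = (2 + π)/(12·π).

P ≈ 0.136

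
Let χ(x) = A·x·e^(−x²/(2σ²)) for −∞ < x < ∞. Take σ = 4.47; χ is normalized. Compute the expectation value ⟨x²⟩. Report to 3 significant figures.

⟨x^2⟩ ≈ 30.0

By definition ⟨x²⟩ = ∫ x^2 |χ(x)|² dx.
The ratio of the moment integral to the normalization integral gives ⟨x²⟩ = 3·σ^2/2.
Putting σ = 4.47 gives 29.97.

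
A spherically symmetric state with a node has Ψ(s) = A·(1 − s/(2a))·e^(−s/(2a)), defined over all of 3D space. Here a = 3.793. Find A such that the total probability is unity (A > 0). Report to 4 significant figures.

Require ∫ |Ψ|² 4πs² ds = 1 over the whole domain.
(Spherical symmetry: dV = 4πs² ds.)
With ∫₀^∞ s^4 e^(−αs) ds = 4!/α^5, the integral (without the A² prefactor) comes out to 8·π·a^3.
So A² = (8·π·a^3)^(−1).
Plugging in a = 3.793 yields A = 0.027003.

A ≈ 0.02700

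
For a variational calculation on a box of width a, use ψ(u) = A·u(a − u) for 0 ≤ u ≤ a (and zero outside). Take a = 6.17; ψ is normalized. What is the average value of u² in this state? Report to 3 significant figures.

By definition ⟨u²⟩ = ∫ u^2 |ψ(u)|² du.
Expanding the polynomial and integrating term by term, evaluating both integrals, ⟨u²⟩ = 2·a^2/7.
Putting a = 6.17 gives 10.88.

⟨u^2⟩ ≈ 10.9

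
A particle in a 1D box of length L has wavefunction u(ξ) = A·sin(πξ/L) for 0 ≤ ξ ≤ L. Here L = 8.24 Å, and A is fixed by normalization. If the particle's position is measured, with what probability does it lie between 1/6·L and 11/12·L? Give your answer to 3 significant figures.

P ≈ 0.967

P = ∫_{1/6·L}^{11/12·L} |u(ξ)|² dξ.
With A² fixed by ∫|u|² = 1, i.e. A² = (L/2)^(−1), substitute and integrate.
Let t = ξ/L; then A² and the length scale cancel, so P = ∫_{1/6}^{11/12} sin(π·t)^2 dt ÷ ∫_{0}^{1} sin(π·t)^2 dt.
With ∫ sin(π·t)^2 dt = t/2 - sin(2·π·t)/(4·π) + C, the region integral is 1/(8·π) + √(3)/(8·π) + 3/8 and the full one is 1/2.
Evaluating gives P = (1 + √(3) + 3·π)/(4·π).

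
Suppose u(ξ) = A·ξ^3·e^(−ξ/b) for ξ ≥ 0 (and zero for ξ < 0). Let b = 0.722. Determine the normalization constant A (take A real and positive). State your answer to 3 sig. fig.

A ≈ 1.32

The normalization condition is ∫|u|² dξ = 1 from 0 to ∞.
Recall ∫₀^∞ ξ^m e^(−ξ/β) dξ = m!·β^(m+1), carrying out the integral gives A² · 45·b^7/8.
Plugging in b = 0.722 yields A = 1.318.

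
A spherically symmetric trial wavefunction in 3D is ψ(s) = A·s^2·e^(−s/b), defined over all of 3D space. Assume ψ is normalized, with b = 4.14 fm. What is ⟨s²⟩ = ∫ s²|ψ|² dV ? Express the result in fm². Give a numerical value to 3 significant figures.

⟨s^2⟩ ≈ 240 fm^2

The expectation value is the |ψ|²-weighted average of s^2: ∫ s^2|ψ|² 4πs² ds.
With ∫₀^∞ s^8 e^(−αs) ds = 8!/α^9, the ratio of the moment integral to the normalization integral gives ⟨s²⟩ = 14·b^2.
With b = 4.14, ⟨s^2⟩ = 240.0.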